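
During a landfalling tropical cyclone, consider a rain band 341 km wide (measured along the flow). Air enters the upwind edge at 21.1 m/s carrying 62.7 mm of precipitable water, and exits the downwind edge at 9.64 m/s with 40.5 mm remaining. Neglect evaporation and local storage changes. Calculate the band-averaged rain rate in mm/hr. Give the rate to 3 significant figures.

R ≈ 9.85 mm/hr

Column moisture flux per unit crosswind length is F = V × PW.
Inflow: F_in = 21.1 × 62.7 = 1322.97 mm·m/s
Outflow: F_out = 9.64 × 40.5 = 390.42 mm·m/s
Steady-state rate R = (F_in − F_out)/L = (1322.97 − 390.42) / 341000 m = 2.735e-03 mm/s.
R = 2.735e-03 × 3600 = 9.85 mm/hr.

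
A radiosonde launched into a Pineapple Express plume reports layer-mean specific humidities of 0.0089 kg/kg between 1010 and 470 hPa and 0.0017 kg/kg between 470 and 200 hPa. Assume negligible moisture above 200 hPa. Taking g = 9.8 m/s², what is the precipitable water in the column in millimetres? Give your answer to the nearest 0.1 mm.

Precipitable water is the column-integrated vapour mass per unit area: PW = (1/g) Σ q̄ Δp, with q in kg/kg and Δp in Pa (1 kg/m² of water = 1 mm).
Layer 1010–470 hPa: Δp = 540 hPa = 54000 Pa, q̄ = 0.0089 kg/kg → 0.0089 × 54000 / 9.8 = 49.04 mm
Layer 470–200 hPa: Δp = 270 hPa = 27000 Pa, q̄ = 0.0017 kg/kg → 0.0017 × 27000 / 9.8 = 4.68 mm
PW = 49.04 + 4.68 = 53.72 ≈ 53.7 mm.

PW ≈ 53.7 mm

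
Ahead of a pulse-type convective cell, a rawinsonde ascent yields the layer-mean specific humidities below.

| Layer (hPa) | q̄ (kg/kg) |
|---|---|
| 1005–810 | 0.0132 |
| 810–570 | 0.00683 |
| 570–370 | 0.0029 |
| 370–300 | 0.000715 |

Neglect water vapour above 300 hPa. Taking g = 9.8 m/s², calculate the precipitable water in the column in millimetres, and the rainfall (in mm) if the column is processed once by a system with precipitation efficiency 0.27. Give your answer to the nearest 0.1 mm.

Precipitable water is the column-integrated vapour mass per unit area: PW = (1/g) Σ q̄ Δp, with q in kg/kg and Δp in Pa (1 kg/m² of water = 1 mm).
Layer 1005–810 hPa: Δp = 195 hPa = 19500 Pa, q̄ = 0.0132 kg/kg → 0.0132 × 19500 / 9.8 = 26.27 mm
Layer 810–570 hPa: Δp = 240 hPa = 24000 Pa, q̄ = 0.00683 kg/kg → 0.00683 × 24000 / 9.8 = 16.73 mm
Layer 570–370 hPa: Δp = 200 hPa = 20000 Pa, q̄ = 0.0029 kg/kg → 0.0029 × 20000 / 9.8 = 5.92 mm
Layer 370–300 hPa: Δp = 70 hPa = 7000 Pa, q̄ = 0.000715 kg/kg → 0.000715 × 7000 / 9.8 = 0.51 mm
PW = 26.27 + 16.73 + 5.92 + 0.51 = 49.43 ≈ 49.4 mm.
Rainfall = ε × PW = 0.27 × 49.4 = 13.3 mm.

PW ≈ 49.4 mm; rainfall ≈ 13.3 mm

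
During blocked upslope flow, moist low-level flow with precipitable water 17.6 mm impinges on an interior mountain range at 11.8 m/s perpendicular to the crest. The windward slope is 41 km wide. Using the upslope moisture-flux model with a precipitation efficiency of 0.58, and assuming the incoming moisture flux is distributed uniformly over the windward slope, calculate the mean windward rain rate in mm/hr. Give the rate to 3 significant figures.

R ≈ 10.6 mm/hr

Incoming column moisture flux per unit ridge length: F = V × PW = 11.8 × 17.6 = 207.68 mm·m/s.
Spread over the 41 km slope with efficiency ε = 0.58: R = ε·F/W = 0.58 × 207.68 / 41000 m = 2.938e-03 mm/s.
R = 2.938e-03 × 3600 = 10.6 mm/hr.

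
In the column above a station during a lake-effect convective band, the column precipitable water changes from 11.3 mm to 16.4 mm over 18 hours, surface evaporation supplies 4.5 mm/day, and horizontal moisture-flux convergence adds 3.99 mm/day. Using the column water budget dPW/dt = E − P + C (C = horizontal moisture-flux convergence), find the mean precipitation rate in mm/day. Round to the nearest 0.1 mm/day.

P ≈ 1.7 mm/day

dPW/dt = (16.4 − 11.3) mm / (18/24 day) = +6.800 mm/day.
P = E + C − dPW/dt = 4.5 + (3.99) − (+6.800) = 1.7 mm/day.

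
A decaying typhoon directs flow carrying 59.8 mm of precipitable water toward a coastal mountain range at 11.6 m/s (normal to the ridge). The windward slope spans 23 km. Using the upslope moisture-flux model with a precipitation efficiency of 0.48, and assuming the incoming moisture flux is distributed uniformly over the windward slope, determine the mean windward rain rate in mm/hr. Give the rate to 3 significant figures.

Incoming column moisture flux per unit ridge length: F = V × PW = 11.6 × 59.8 = 693.68 mm·m/s.
Spread over the 23 km slope with efficiency ε = 0.48: R = ε·F/W = 0.48 × 693.68 / 23000 m = 1.448e-02 mm/s.
R = 1.448e-02 × 3600 = 52.1 mm/hr.

R ≈ 52.1 mm/hr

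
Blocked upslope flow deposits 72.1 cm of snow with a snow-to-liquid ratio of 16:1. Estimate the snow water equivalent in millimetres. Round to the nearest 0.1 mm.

SWE ≈ 45.1 mm

SWE = snow depth / ratio = 72.1 cm / 16 = 4.506 cm = 45.1 mm.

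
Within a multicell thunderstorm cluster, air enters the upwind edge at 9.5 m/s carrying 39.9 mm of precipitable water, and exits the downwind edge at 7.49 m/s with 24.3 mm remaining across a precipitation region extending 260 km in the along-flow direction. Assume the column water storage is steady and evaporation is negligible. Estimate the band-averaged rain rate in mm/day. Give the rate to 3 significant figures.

R ≈ 65.5 mm/day

Column moisture flux per unit crosswind length is F = V × PW.
Inflow: F_in = 9.5 × 39.9 = 379.05 mm·m/s
Outflow: F_out = 7.49 × 24.3 = 182.007 mm·m/s
Steady-state rate R = (F_in − F_out)/L = (379.05 − 182.007) / 260000 m = 7.579e-04 mm/s.
R = 7.579e-04 × 3600 × 24 = 65.5 mm/day.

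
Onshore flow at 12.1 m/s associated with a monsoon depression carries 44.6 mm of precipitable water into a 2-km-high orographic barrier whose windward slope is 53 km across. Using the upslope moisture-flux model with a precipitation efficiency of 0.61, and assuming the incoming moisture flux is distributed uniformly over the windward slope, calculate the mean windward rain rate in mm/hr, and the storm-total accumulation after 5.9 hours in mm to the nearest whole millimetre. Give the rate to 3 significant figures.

R ≈ 22.4 mm/hr; total ≈ 132 mm

Incoming column moisture flux per unit ridge length: F = V × PW = 12.1 × 44.6 = 539.66 mm·m/s.
Spread over the 53 km slope with efficiency ε = 0.61: R = ε·F/W = 0.61 × 539.66 / 53000 m = 6.211e-03 mm/s.
R = 6.211e-03 × 3600 = 22.4 mm/hr.
Over 5.9 h: total = 22.4 × 5.9 = 132.16 ≈ 132 mm.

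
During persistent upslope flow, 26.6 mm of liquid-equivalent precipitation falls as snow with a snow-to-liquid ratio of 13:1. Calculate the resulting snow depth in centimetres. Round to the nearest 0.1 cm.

Snow depth = liquid × ratio = 26.6 mm × 13 = 345.8 mm = 34.6 cm.

snow depth ≈ 34.6 cm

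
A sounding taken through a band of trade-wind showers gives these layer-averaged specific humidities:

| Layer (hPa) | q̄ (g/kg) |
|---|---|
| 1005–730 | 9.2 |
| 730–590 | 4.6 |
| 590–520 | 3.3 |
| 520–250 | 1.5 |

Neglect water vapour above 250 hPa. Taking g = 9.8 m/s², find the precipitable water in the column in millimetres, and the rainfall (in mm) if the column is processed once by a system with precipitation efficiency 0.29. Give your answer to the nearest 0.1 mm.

Precipitable water is the column-integrated vapour mass per unit area: PW = (1/g) Σ q̄ Δp, with q in kg/kg and Δp in Pa (1 kg/m² of water = 1 mm).
Layer 1005–730 hPa: Δp = 275 hPa = 27500 Pa, q̄ = 0.0092 kg/kg → 0.0092 × 27500 / 9.8 = 25.82 mm
Layer 730–590 hPa: Δp = 140 hPa = 14000 Pa, q̄ = 0.0046 kg/kg → 0.0046 × 14000 / 9.8 = 6.57 mm
Layer 590–520 hPa: Δp = 70 hPa = 7000 Pa, q̄ = 0.0033 kg/kg → 0.0033 × 7000 / 9.8 = 2.36 mm
Layer 520–250 hPa: Δp = 270 hPa = 27000 Pa, q̄ = 0.0015 kg/kg → 0.0015 × 27000 / 9.8 = 4.13 mm
PW = 25.82 + 6.57 + 2.36 + 4.13 = 38.88 ≈ 38.9 mm.
Rainfall = ε × PW = 0.29 × 38.9 = 11.3 mm.

PW ≈ 38.9 mm; rainfall ≈ 11.3 mm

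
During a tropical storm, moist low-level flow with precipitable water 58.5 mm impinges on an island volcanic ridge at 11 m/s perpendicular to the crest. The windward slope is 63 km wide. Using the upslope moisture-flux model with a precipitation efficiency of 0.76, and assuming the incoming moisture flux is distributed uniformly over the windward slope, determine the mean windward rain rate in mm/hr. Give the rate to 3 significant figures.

Incoming column moisture flux per unit ridge length: F = V × PW = 11 × 58.5 = 643.5 mm·m/s.
Spread over the 63 km slope with efficiency ε = 0.76: R = ε·F/W = 0.76 × 643.5 / 63000 m = 7.763e-03 mm/s.
R = 7.763e-03 × 3600 = 27.9 mm/hr.

R ≈ 27.9 mm/hr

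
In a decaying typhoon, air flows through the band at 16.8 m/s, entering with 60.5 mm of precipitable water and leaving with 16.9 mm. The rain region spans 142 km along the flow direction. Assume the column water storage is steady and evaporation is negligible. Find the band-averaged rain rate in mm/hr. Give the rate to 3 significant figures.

Column moisture flux per unit crosswind length is F = V × PW.
Inflow: F_in = 16.8 × 60.5 = 1016.4 mm·m/s
Outflow: F_out = 16.8 × 16.9 = 283.92 mm·m/s
Steady-state rate R = (F_in − F_out)/L = (1016.4 − 283.92) / 142000 m = 5.158e-03 mm/s.
R = 5.158e-03 × 3600 = 18.6 mm/hr.

R ≈ 18.6 mm/hr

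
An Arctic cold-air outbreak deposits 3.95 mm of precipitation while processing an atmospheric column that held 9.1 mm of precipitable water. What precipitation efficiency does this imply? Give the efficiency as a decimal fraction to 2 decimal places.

ε ≈ 0.43

ε = precipitation / PW = 3.95 / 9.1 = 0.43.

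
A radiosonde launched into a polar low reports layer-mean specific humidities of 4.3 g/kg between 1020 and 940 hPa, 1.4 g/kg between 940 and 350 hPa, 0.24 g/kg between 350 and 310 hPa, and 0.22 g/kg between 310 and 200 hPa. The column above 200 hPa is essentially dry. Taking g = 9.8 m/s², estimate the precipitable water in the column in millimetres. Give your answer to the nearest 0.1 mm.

PW ≈ 12.3 mm

Precipitable water is the column-integrated vapour mass per unit area: PW = (1/g) Σ q̄ Δp, with q in kg/kg and Δp in Pa (1 kg/m² of water = 1 mm).
Layer 1020–940 hPa: Δp = 80 hPa = 8000 Pa, q̄ = 0.0043 kg/kg → 0.0043 × 8000 / 9.8 = 3.51 mm
Layer 940–350 hPa: Δp = 590 hPa = 59000 Pa, q̄ = 0.0014 kg/kg → 0.0014 × 59000 / 9.8 = 8.43 mm
Layer 350–310 hPa: Δp = 40 hPa = 4000 Pa, q̄ = 0.00024 kg/kg → 0.00024 × 4000 / 9.8 = 0.10 mm
Layer 310–200 hPa: Δp = 110 hPa = 11000 Pa, q̄ = 0.00022 kg/kg → 0.00022 × 11000 / 9.8 = 0.25 mm
PW = 3.51 + 8.43 + 0.10 + 0.25 = 12.29 ≈ 12.3 mm.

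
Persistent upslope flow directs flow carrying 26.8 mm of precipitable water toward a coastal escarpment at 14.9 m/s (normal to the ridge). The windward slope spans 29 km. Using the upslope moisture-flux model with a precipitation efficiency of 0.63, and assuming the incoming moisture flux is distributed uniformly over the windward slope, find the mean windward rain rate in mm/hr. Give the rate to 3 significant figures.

R ≈ 31.2 mm/hr

Incoming column moisture flux per unit ridge length: F = V × PW = 14.9 × 26.8 = 399.32 mm·m/s.
Spread over the 29 km slope with efficiency ε = 0.63: R = ε·F/W = 0.63 × 399.32 / 29000 m = 8.675e-03 mm/s.
R = 8.675e-03 × 3600 = 31.2 mm/hr.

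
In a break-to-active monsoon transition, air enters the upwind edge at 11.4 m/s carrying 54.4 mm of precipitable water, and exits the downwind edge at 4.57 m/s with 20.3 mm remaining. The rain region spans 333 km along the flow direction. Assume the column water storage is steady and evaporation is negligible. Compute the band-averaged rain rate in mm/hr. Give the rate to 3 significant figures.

Column moisture flux per unit crosswind length is F = V × PW.
Inflow: F_in = 11.4 × 54.4 = 620.16 mm·m/s
Outflow: F_out = 4.57 × 20.3 = 92.771 mm·m/s
Steady-state rate R = (F_in − F_out)/L = (620.16 − 92.771) / 333000 m = 1.584e-03 mm/s.
R = 1.584e-03 × 3600 = 5.70 mm/hr.

R ≈ 5.70 mm/hr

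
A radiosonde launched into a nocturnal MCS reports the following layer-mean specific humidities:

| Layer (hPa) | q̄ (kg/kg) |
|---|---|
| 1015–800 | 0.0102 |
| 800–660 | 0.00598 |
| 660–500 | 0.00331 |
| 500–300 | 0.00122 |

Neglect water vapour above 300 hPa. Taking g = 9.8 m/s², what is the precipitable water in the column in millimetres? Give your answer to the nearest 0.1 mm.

Precipitable water is the column-integrated vapour mass per unit area: PW = (1/g) Σ q̄ Δp, with q in kg/kg and Δp in Pa (1 kg/m² of water = 1 mm).
Layer 1015–800 hPa: Δp = 215 hPa = 21500 Pa, q̄ = 0.0102 kg/kg → 0.0102 × 21500 / 9.8 = 22.38 mm
Layer 800–660 hPa: Δp = 140 hPa = 14000 Pa, q̄ = 0.00598 kg/kg → 0.00598 × 14000 / 9.8 = 8.54 mm
Layer 660–500 hPa: Δp = 160 hPa = 16000 Pa, q̄ = 0.00331 kg/kg → 0.00331 × 16000 / 9.8 = 5.40 mm
Layer 500–300 hPa: Δp = 200 hPa = 20000 Pa, q̄ = 0.00122 kg/kg → 0.00122 × 20000 / 9.8 = 2.49 mm
PW = 22.38 + 8.54 + 5.40 + 2.49 = 38.81 ≈ 38.8 mm.

PW ≈ 38.8 mm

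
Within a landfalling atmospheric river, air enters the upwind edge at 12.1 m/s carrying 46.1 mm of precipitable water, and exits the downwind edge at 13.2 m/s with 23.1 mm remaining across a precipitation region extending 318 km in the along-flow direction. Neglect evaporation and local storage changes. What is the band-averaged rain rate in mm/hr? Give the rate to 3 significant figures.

Column moisture flux per unit crosswind length is F = V × PW.
Inflow: F_in = 12.1 × 46.1 = 557.81 mm·m/s
Outflow: F_out = 13.2 × 23.1 = 304.92 mm·m/s
Steady-state rate R = (F_in − F_out)/L = (557.81 − 304.92) / 318000 m = 7.953e-04 mm/s.
R = 7.953e-04 × 3600 = 2.86 mm/hr.

R ≈ 2.86 mm/hr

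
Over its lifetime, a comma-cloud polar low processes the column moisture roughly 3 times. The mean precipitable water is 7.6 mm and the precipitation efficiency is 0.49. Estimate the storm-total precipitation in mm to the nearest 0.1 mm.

precipitation ≈ 11.2 mm

Each cycle deposits ε × PW = 0.49 × 7.6 = 3.724 mm.
Over 3 cycles: 3 × 3.724 = 11.2 mm.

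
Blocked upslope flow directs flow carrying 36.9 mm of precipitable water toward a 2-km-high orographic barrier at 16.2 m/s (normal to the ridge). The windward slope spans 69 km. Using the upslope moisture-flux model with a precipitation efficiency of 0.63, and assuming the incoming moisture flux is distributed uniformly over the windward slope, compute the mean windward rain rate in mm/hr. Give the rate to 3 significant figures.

R ≈ 19.6 mm/hr

Incoming column moisture flux per unit ridge length: F = V × PW = 16.2 × 36.9 = 597.78 mm·m/s.
Spread over the 69 km slope with efficiency ε = 0.63: R = ε·F/W = 0.63 × 597.78 / 69000 m = 5.458e-03 mm/s.
R = 5.458e-03 × 3600 = 19.6 mm/hr.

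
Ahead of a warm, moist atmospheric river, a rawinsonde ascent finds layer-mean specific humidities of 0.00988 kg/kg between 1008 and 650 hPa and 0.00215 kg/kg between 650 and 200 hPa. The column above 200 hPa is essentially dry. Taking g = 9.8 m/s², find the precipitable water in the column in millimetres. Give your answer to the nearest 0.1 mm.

PW ≈ 46.0 mm

Precipitable water is the column-integrated vapour mass per unit area: PW = (1/g) Σ q̄ Δp, with q in kg/kg and Δp in Pa (1 kg/m² of water = 1 mm).
Layer 1008–650 hPa: Δp = 358 hPa = 35800 Pa, q̄ = 0.00988 kg/kg → 0.00988 × 35800 / 9.8 = 36.09 mm
Layer 650–200 hPa: Δp = 450 hPa = 45000 Pa, q̄ = 0.00215 kg/kg → 0.00215 × 45000 / 9.8 = 9.87 mm
PW = 36.09 + 9.87 = 45.96 ≈ 46.0 mm.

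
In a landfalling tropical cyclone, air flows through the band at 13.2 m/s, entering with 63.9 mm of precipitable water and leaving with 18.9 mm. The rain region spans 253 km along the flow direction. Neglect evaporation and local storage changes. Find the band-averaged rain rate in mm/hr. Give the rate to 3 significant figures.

R ≈ 8.45 mm/hr

Column moisture flux per unit crosswind length is F = V × PW.
Inflow: F_in = 13.2 × 63.9 = 843.48 mm·m/s
Outflow: F_out = 13.2 × 18.9 = 249.48 mm·m/s
Steady-state rate R = (F_in − F_out)/L = (843.48 − 249.48) / 253000 m = 2.348e-03 mm/s.
R = 2.348e-03 × 3600 = 8.45 mm/hr.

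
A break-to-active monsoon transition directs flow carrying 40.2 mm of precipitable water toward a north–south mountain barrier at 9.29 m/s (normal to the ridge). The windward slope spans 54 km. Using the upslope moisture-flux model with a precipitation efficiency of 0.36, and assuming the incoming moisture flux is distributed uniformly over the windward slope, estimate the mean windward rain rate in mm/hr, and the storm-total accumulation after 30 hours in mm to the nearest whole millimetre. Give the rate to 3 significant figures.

Incoming column moisture flux per unit ridge length: F = V × PW = 9.29 × 40.2 = 373.458 mm·m/s.
Spread over the 54 km slope with efficiency ε = 0.36: R = ε·F/W = 0.36 × 373.458 / 54000 m = 2.490e-03 mm/s.
R = 2.490e-03 × 3600 = 8.96 mm/hr.
Over 30 h: total = 8.96 × 30 = 268.8 ≈ 269 mm.

R ≈ 8.96 mm/hr; total ≈ 269 mm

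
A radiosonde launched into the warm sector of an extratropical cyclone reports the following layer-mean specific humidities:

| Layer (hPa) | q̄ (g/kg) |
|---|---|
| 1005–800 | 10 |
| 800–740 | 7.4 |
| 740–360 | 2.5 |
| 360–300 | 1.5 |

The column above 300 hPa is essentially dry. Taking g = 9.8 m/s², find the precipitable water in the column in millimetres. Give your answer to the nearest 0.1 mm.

Precipitable water is the column-integrated vapour mass per unit area: PW = (1/g) Σ q̄ Δp, with q in kg/kg and Δp in Pa (1 kg/m² of water = 1 mm).
Layer 1005–800 hPa: Δp = 205 hPa = 20500 Pa, q̄ = 0.01 kg/kg → 0.01 × 20500 / 9.8 = 20.92 mm
Layer 800–740 hPa: Δp = 60 hPa = 6000 Pa, q̄ = 0.0074 kg/kg → 0.0074 × 6000 / 9.8 = 4.53 mm
Layer 740–360 hPa: Δp = 380 hPa = 38000 Pa, q̄ = 0.0025 kg/kg → 0.0025 × 38000 / 9.8 = 9.69 mm
Layer 360–300 hPa: Δp = 60 hPa = 6000 Pa, q̄ = 0.0015 kg/kg → 0.0015 × 6000 / 9.8 = 0.92 mm
PW = 20.92 + 4.53 + 9.69 + 0.92 = 36.06 ≈ 36.1 mm.

PW ≈ 36.1 mm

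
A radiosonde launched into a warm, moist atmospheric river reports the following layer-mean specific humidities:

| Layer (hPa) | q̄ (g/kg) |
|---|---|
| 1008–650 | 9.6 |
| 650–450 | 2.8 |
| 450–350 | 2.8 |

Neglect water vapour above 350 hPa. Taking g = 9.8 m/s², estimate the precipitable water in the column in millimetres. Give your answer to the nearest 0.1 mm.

Precipitable water is the column-integrated vapour mass per unit area: PW = (1/g) Σ q̄ Δp, with q in kg/kg and Δp in Pa (1 kg/m² of water = 1 mm).
Layer 1008–650 hPa: Δp = 358 hPa = 35800 Pa, q̄ = 0.0096 kg/kg → 0.0096 × 35800 / 9.8 = 35.07 mm
Layer 650–450 hPa: Δp = 200 hPa = 20000 Pa, q̄ = 0.0028 kg/kg → 0.0028 × 20000 / 9.8 = 5.71 mm
Layer 450–350 hPa: Δp = 100 hPa = 10000 Pa, q̄ = 0.0028 kg/kg → 0.0028 × 10000 / 9.8 = 2.86 mm
PW = 35.07 + 5.71 + 2.86 = 43.64 ≈ 43.6 mm.

PW ≈ 43.6 mm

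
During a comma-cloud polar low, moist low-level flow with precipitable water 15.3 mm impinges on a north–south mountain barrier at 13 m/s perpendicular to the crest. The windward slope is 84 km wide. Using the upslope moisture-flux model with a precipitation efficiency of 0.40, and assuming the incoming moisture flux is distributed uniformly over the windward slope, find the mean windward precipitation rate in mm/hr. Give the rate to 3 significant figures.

R ≈ 3.41 mm/hr

Incoming column moisture flux per unit ridge length: F = V × PW = 13 × 15.3 = 198.9 mm·m/s.
Spread over the 84 km slope with efficiency ε = 0.40: R = ε·F/W = 0.40 × 198.9 / 84000 m = 9.471e-04 mm/s.
R = 9.471e-04 × 3600 = 3.41 mm/hr.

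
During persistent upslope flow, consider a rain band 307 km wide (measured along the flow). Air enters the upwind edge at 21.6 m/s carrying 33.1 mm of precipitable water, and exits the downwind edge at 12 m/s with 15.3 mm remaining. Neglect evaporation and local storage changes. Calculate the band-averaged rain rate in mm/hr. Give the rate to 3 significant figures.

Column moisture flux per unit crosswind length is F = V × PW.
Inflow: F_in = 21.6 × 33.1 = 714.96 mm·m/s
Outflow: F_out = 12 × 15.3 = 183.6 mm·m/s
Steady-state rate R = (F_in − F_out)/L = (714.96 − 183.6) / 307000 m = 1.731e-03 mm/s.
R = 1.731e-03 × 3600 = 6.23 mm/hr.

R ≈ 6.23 mm/hr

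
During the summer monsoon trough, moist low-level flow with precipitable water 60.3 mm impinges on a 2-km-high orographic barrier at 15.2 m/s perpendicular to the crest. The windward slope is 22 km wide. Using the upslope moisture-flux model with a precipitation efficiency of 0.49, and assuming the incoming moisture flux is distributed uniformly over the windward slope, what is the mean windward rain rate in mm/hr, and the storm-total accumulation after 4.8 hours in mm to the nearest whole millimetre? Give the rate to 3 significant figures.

Incoming column moisture flux per unit ridge length: F = V × PW = 15.2 × 60.3 = 916.56 mm·m/s.
Spread over the 22 km slope with efficiency ε = 0.49: R = ε·F/W = 0.49 × 916.56 / 22000 m = 2.041e-02 mm/s.
R = 2.041e-02 × 3600 = 73.5 mm/hr.
Over 4.8 h: total = 73.5 × 4.8 = 352.8 ≈ 353 mm.

R ≈ 73.5 mm/hr; total ≈ 353 mm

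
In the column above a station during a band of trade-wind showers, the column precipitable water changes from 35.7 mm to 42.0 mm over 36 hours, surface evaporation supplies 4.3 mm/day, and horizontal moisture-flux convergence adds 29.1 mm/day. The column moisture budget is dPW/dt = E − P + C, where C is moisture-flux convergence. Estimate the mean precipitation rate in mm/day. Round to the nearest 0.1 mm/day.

P ≈ 29.2 mm/day

dPW/dt = (42.0 − 35.7) mm / (36/24 day) = +4.200 mm/day.
P = E + C − dPW/dt = 4.3 + (29.1) − (+4.200) = 29.2 mm/day.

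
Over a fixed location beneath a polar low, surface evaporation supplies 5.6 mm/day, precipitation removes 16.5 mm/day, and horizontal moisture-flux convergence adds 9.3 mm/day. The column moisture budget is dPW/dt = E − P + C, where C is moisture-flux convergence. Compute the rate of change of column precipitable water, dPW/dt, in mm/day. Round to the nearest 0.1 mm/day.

dPW/dt ≈ -1.6 mm/day

dPW/dt = E − P + C = 5.6 − 16.5 + (9.3) = -1.6 mm/day.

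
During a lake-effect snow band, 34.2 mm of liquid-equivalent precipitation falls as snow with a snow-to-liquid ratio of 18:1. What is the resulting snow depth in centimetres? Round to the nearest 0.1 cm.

Snow depth = liquid × ratio = 34.2 mm × 18 = 615.6 mm = 61.6 cm.

snow depth ≈ 61.6 cm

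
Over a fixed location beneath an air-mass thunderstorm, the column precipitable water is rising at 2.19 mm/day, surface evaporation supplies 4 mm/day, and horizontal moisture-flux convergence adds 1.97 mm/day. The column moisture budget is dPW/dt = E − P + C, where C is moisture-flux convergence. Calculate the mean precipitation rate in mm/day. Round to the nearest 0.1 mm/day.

P ≈ 3.8 mm/day

dPW/dt = +2.19 mm/day.
P = E + C − dPW/dt = 4 + (1.97) − (+2.19) = 3.8 mm/day.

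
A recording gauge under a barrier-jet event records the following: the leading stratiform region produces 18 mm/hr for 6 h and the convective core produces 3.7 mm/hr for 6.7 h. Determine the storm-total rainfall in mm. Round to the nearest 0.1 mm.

Total = Σ Rᵢ Δtᵢ = 18 × 6 + 3.7 × 6.7
      = 108 + 24.79 = 132.8 mm.

total ≈ 132.8 mm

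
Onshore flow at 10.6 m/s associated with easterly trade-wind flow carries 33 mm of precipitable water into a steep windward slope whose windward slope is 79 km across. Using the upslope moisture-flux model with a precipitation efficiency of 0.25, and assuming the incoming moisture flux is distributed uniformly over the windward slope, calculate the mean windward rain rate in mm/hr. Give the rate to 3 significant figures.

R ≈ 3.99 mm/hr

Incoming column moisture flux per unit ridge length: F = V × PW = 10.6 × 33 = 349.8 mm·m/s.
Spread over the 79 km slope with efficiency ε = 0.25: R = ε·F/W = 0.25 × 349.8 / 79000 m = 1.107e-03 mm/s.
R = 1.107e-03 × 3600 = 3.99 mm/hr.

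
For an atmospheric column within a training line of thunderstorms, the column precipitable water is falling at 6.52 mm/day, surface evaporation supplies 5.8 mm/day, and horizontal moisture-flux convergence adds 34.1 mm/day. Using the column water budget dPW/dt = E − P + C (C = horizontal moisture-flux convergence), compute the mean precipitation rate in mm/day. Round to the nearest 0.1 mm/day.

dPW/dt = -6.52 mm/day.
P = E + C − dPW/dt = 5.8 + (34.1) − (-6.52) = 46.4 mm/day.

P ≈ 46.4 mm/day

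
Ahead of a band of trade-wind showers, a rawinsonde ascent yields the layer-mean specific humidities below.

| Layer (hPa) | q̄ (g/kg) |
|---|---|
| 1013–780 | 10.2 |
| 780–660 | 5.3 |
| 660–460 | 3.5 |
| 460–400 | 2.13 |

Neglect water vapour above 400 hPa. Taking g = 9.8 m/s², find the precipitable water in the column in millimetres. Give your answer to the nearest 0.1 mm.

Precipitable water is the column-integrated vapour mass per unit area: PW = (1/g) Σ q̄ Δp, with q in kg/kg and Δp in Pa (1 kg/m² of water = 1 mm).
Layer 1013–780 hPa: Δp = 233 hPa = 23300 Pa, q̄ = 0.0102 kg/kg → 0.0102 × 23300 / 9.8 = 24.25 mm
Layer 780–660 hPa: Δp = 120 hPa = 12000 Pa, q̄ = 0.0053 kg/kg → 0.0053 × 12000 / 9.8 = 6.49 mm
Layer 660–460 hPa: Δp = 200 hPa = 20000 Pa, q̄ = 0.0035 kg/kg → 0.0035 × 20000 / 9.8 = 7.14 mm
Layer 460–400 hPa: Δp = 60 hPa = 6000 Pa, q̄ = 0.00213 kg/kg → 0.00213 × 6000 / 9.8 = 1.30 mm
PW = 24.25 + 6.49 + 7.14 + 1.30 = 39.18 ≈ 39.2 mm.

PW ≈ 39.2 mm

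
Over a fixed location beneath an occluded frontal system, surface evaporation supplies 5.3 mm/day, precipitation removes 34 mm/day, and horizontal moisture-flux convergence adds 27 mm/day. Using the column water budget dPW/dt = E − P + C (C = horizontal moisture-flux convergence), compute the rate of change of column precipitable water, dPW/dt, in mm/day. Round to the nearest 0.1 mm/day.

dPW/dt = E − P + C = 5.3 − 34 + (27) = -1.7 mm/day.

dPW/dt ≈ -1.7 mm/day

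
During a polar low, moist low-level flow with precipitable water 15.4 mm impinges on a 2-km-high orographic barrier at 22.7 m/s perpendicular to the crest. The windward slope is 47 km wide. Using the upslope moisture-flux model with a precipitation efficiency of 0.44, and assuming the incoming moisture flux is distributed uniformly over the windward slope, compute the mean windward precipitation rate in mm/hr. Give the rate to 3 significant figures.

Incoming column moisture flux per unit ridge length: F = V × PW = 22.7 × 15.4 = 349.58 mm·m/s.
Spread over the 47 km slope with efficiency ε = 0.44: R = ε·F/W = 0.44 × 349.58 / 47000 m = 3.273e-03 mm/s.
R = 3.273e-03 × 3600 = 11.8 mm/hr.

R ≈ 11.8 mm/hr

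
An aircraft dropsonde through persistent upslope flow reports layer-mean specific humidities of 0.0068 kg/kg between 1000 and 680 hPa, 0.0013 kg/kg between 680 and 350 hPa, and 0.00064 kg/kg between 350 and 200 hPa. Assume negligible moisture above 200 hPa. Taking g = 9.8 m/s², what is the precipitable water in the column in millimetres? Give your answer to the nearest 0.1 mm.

Precipitable water is the column-integrated vapour mass per unit area: PW = (1/g) Σ q̄ Δp, with q in kg/kg and Δp in Pa (1 kg/m² of water = 1 mm).
Layer 1000–680 hPa: Δp = 320 hPa = 32000 Pa, q̄ = 0.0068 kg/kg → 0.0068 × 32000 / 9.8 = 22.20 mm
Layer 680–350 hPa: Δp = 330 hPa = 33000 Pa, q̄ = 0.0013 kg/kg → 0.0013 × 33000 / 9.8 = 4.38 mm
Layer 350–200 hPa: Δp = 150 hPa = 15000 Pa, q̄ = 0.00064 kg/kg → 0.00064 × 15000 / 9.8 = 0.98 mm
PW = 22.20 + 4.38 + 0.98 = 27.56 ≈ 27.6 mm.

PW ≈ 27.6 mm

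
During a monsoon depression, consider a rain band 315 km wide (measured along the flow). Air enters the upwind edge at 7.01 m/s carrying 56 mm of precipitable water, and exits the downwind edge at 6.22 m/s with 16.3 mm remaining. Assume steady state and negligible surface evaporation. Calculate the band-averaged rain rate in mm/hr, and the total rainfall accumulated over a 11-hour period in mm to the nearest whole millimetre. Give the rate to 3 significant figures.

Column moisture flux per unit crosswind length is F = V × PW.
Inflow: F_in = 7.01 × 56 = 392.56 mm·m/s
Outflow: F_out = 6.22 × 16.3 = 101.386 mm·m/s
Steady-state rate R = (F_in − F_out)/L = (392.56 − 101.386) / 315000 m = 9.244e-04 mm/s.
R = 9.244e-04 × 3600 = 3.33 mm/hr.
Over 11 h: total = 3.33 × 11 = 36.63 ≈ 37 mm.

R ≈ 3.33 mm/hr; total ≈ 37 mm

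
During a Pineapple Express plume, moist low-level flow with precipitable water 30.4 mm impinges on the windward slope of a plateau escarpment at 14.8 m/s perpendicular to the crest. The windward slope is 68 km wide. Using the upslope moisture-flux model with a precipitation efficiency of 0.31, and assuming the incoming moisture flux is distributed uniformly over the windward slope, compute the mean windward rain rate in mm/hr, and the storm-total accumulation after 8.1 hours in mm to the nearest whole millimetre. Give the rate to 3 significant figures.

Incoming column moisture flux per unit ridge length: F = V × PW = 14.8 × 30.4 = 449.92 mm·m/s.
Spread over the 68 km slope with efficiency ε = 0.31: R = ε·F/W = 0.31 × 449.92 / 68000 m = 2.051e-03 mm/s.
R = 2.051e-03 × 3600 = 7.38 mm/hr.
Over 8.1 h: total = 7.38 × 8.1 = 59.778 ≈ 60 mm.

R ≈ 7.38 mm/hr; total ≈ 60 mm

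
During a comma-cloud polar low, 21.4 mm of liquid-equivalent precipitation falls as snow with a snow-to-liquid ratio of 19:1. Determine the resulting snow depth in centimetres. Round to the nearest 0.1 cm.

Snow depth = liquid × ratio = 21.4 mm × 19 = 406.6 mm = 40.7 cm.

snow depth ≈ 40.7 cm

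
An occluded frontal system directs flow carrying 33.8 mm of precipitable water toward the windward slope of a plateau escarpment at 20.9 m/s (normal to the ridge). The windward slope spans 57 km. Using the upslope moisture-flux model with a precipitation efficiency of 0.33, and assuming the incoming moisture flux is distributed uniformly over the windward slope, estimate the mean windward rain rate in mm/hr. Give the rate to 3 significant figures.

R ≈ 14.7 mm/hr

Incoming column moisture flux per unit ridge length: F = V × PW = 20.9 × 33.8 = 706.42 mm·m/s.
Spread over the 57 km slope with efficiency ε = 0.33: R = ε·F/W = 0.33 × 706.42 / 57000 m = 4.090e-03 mm/s.
R = 4.090e-03 × 3600 = 14.7 mm/hr.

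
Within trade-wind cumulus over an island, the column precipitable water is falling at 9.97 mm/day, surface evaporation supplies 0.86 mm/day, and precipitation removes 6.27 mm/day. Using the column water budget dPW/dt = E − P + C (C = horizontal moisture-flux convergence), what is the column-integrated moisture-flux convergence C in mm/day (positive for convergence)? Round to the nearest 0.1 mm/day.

C ≈ -4.6 mm/day

dPW/dt = -9.97 mm/day.
C = dPW/dt − E + P = (-9.97) − 0.86 + 6.27 = -4.6 mm/day.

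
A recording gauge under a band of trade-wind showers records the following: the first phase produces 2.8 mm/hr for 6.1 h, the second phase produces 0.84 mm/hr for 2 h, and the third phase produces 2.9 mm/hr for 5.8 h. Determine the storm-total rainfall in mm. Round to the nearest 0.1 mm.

total ≈ 35.6 mm

Total = Σ Rᵢ Δtᵢ = 2.8 × 6.1 + 0.84 × 2 + 2.9 × 5.8
      = 17.08 + 1.68 + 16.82 = 35.6 mm.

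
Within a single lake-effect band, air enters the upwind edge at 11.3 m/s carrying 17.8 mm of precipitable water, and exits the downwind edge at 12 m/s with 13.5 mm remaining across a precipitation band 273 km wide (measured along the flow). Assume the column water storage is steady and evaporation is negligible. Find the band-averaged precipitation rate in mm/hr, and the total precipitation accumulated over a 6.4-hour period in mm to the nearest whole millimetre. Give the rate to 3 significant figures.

Column moisture flux per unit crosswind length is F = V × PW.
Inflow: F_in = 11.3 × 17.8 = 201.14 mm·m/s
Outflow: F_out = 12 × 13.5 = 162 mm·m/s
Steady-state rate R = (F_in − F_out)/L = (201.14 − 162) / 273000 m = 1.434e-04 mm/s.
R = 1.434e-04 × 3600 = 0.516 mm/hr.
Over 6.4 h: total = 0.516 × 6.4 = 3.3024 ≈ 3 mm.

R ≈ 0.516 mm/hr; total ≈ 3 mm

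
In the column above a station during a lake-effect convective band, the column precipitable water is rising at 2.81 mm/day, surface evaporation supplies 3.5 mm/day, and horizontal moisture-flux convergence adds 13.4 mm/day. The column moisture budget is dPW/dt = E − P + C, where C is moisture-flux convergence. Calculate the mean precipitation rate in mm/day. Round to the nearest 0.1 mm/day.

P ≈ 14.1 mm/day

dPW/dt = +2.81 mm/day.
P = E + C − dPW/dt = 3.5 + (13.4) − (+2.81) = 14.1 mm/day.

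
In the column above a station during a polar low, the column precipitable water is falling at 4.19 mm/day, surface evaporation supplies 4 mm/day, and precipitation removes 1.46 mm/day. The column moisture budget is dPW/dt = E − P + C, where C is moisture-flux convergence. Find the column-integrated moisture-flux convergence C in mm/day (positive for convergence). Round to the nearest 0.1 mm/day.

C ≈ -6.7 mm/day

dPW/dt = -4.19 mm/day.
C = dPW/dt − E + P = (-4.19) − 4 + 1.46 = -6.7 mm/day.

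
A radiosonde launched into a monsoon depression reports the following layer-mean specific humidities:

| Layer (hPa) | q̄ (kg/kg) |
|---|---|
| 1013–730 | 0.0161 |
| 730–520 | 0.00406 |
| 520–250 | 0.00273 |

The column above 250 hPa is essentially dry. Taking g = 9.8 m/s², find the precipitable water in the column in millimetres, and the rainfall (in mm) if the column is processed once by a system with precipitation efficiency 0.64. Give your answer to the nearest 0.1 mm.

PW ≈ 62.7 mm; rainfall ≈ 40.1 mm

Precipitable water is the column-integrated vapour mass per unit area: PW = (1/g) Σ q̄ Δp, with q in kg/kg and Δp in Pa (1 kg/m² of water = 1 mm).
Layer 1013–730 hPa: Δp = 283 hPa = 28300 Pa, q̄ = 0.0161 kg/kg → 0.0161 × 28300 / 9.8 = 46.49 mm
Layer 730–520 hPa: Δp = 210 hPa = 21000 Pa, q̄ = 0.00406 kg/kg → 0.00406 × 21000 / 9.8 = 8.70 mm
Layer 520–250 hPa: Δp = 270 hPa = 27000 Pa, q̄ = 0.00273 kg/kg → 0.00273 × 27000 / 9.8 = 7.52 mm
PW = 46.49 + 8.70 + 7.52 = 62.71 ≈ 62.7 mm.
Rainfall = ε × PW = 0.64 × 62.7 = 40.1 mm.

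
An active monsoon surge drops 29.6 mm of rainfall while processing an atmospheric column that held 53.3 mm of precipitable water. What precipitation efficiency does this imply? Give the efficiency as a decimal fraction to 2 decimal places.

ε = rainfall / PW = 29.6 / 53.3 = 0.56.

ε ≈ 0.56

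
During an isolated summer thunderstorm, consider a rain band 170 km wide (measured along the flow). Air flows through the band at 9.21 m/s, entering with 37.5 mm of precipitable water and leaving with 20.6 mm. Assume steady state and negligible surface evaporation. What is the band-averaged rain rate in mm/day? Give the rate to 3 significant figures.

Column moisture flux per unit crosswind length is F = V × PW.
Inflow: F_in = 9.21 × 37.5 = 345.375 mm·m/s
Outflow: F_out = 9.21 × 20.6 = 189.726 mm·m/s
Steady-state rate R = (F_in − F_out)/L = (345.375 − 189.726) / 170000 m = 9.156e-04 mm/s.
R = 9.156e-04 × 3600 × 24 = 79.1 mm/day.

R ≈ 79.1 mm/day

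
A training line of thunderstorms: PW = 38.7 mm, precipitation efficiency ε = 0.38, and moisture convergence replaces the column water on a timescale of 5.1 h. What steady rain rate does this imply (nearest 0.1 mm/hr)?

R ≈ 2.9 mm/hr

Each overturning extracts ε × PW = 0.38 × 38.7 = 14.706 mm.
Rate = ε·PW / τ = 14.706 / 5.1 h = 2.9 mm/hr.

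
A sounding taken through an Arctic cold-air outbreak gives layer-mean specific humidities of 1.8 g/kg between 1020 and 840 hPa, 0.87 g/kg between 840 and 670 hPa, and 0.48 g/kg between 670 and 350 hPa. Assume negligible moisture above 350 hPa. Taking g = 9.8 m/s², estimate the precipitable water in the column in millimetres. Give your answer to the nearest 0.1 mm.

Precipitable water is the column-integrated vapour mass per unit area: PW = (1/g) Σ q̄ Δp, with q in kg/kg and Δp in Pa (1 kg/m² of water = 1 mm).
Layer 1020–840 hPa: Δp = 180 hPa = 18000 Pa, q̄ = 0.0018 kg/kg → 0.0018 × 18000 / 9.8 = 3.31 mm
Layer 840–670 hPa: Δp = 170 hPa = 17000 Pa, q̄ = 0.00087 kg/kg → 0.00087 × 17000 / 9.8 = 1.51 mm
Layer 670–350 hPa: Δp = 320 hPa = 32000 Pa, q̄ = 0.00048 kg/kg → 0.00048 × 32000 / 9.8 = 1.57 mm
PW = 3.31 + 1.51 + 1.57 = 6.39 ≈ 6.4 mm.

PW ≈ 6.4 mm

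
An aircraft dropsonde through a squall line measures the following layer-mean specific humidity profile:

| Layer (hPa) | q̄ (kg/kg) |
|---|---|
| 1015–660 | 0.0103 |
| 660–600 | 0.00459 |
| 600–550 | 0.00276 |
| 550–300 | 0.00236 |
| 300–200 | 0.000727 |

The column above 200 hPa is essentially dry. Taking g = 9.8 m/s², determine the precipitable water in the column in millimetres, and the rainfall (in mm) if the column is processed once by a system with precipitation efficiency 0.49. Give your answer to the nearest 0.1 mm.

Precipitable water is the column-integrated vapour mass per unit area: PW = (1/g) Σ q̄ Δp, with q in kg/kg and Δp in Pa (1 kg/m² of water = 1 mm).
Layer 1015–660 hPa: Δp = 355 hPa = 35500 Pa, q̄ = 0.0103 kg/kg → 0.0103 × 35500 / 9.8 = 37.31 mm
Layer 660–600 hPa: Δp = 60 hPa = 6000 Pa, q̄ = 0.00459 kg/kg → 0.00459 × 6000 / 9.8 = 2.81 mm
Layer 600–550 hPa: Δp = 50 hPa = 5000 Pa, q̄ = 0.00276 kg/kg → 0.00276 × 5000 / 9.8 = 1.41 mm
Layer 550–300 hPa: Δp = 250 hPa = 25000 Pa, q̄ = 0.00236 kg/kg → 0.00236 × 25000 / 9.8 = 6.02 mm
Layer 300–200 hPa: Δp = 100 hPa = 10000 Pa, q̄ = 0.000727 kg/kg → 0.000727 × 10000 / 9.8 = 0.74 mm
PW = 37.31 + 2.81 + 1.41 + 6.02 + 0.74 = 48.29 ≈ 48.3 mm.
Rainfall = ε × PW = 0.49 × 48.3 = 23.7 mm.

PW ≈ 48.3 mm; rainfall ≈ 23.7 mm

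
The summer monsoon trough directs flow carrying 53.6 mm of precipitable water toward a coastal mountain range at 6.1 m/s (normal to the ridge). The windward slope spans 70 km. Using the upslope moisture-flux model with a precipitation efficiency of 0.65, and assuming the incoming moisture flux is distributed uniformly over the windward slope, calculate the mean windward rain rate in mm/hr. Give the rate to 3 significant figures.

R ≈ 10.9 mm/hr

Incoming column moisture flux per unit ridge length: F = V × PW = 6.1 × 53.6 = 326.96 mm·m/s.
Spread over the 70 km slope with efficiency ε = 0.65: R = ε·F/W = 0.65 × 326.96 / 70000 m = 3.036e-03 mm/s.
R = 3.036e-03 × 3600 = 10.9 mm/hr.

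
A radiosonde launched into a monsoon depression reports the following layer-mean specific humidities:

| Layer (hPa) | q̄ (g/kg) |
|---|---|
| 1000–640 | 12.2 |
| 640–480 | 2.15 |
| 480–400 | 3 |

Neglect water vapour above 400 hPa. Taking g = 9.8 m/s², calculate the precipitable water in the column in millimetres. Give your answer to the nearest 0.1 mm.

Precipitable water is the column-integrated vapour mass per unit area: PW = (1/g) Σ q̄ Δp, with q in kg/kg and Δp in Pa (1 kg/m² of water = 1 mm).
Layer 1000–640 hPa: Δp = 360 hPa = 36000 Pa, q̄ = 0.0122 kg/kg → 0.0122 × 36000 / 9.8 = 44.82 mm
Layer 640–480 hPa: Δp = 160 hPa = 16000 Pa, q̄ = 0.00215 kg/kg → 0.00215 × 16000 / 9.8 = 3.51 mm
Layer 480–400 hPa: Δp = 80 hPa = 8000 Pa, q̄ = 0.003 kg/kg → 0.003 × 8000 / 9.8 = 2.45 mm
PW = 44.82 + 3.51 + 2.45 = 50.78 ≈ 50.8 mm.

PW ≈ 50.8 mm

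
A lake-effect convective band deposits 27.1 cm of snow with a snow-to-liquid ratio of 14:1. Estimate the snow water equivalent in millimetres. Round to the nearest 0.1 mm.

SWE = snow depth / ratio = 27.1 cm / 14 = 1.936 cm = 19.4 mm.

SWE ≈ 19.4 mm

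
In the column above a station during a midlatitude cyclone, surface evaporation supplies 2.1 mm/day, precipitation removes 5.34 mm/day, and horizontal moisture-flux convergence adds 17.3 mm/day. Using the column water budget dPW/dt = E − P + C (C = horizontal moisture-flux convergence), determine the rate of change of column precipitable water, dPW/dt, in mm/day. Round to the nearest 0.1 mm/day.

dPW/dt = E − P + C = 2.1 − 5.34 + (17.3) = 14.1 mm/day.

dPW/dt ≈ 14.1 mm/day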